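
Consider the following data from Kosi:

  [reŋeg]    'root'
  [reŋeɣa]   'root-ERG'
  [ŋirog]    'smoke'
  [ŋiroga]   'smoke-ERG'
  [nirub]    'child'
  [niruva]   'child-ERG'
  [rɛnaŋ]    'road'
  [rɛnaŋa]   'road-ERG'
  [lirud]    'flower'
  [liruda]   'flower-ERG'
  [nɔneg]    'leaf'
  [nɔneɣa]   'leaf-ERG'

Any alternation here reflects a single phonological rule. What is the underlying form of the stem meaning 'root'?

The root 'root' surfaces as [reŋeg] and [reŋeɣa], with a stem-final [g] ~ [ɣ] alternation.
But 'smoke' keeps [g] in both environments ([ŋirog], [ŋiroga]), so there is no rule changing /g/ to [ɣ] before the ERG suffix.
Therefore /ɣ/ is basic and [g] is derived by word-final hardening (voiced fricatives become stops word-finally).
So 'root' = /reŋeɣ/.

/reŋeɣ/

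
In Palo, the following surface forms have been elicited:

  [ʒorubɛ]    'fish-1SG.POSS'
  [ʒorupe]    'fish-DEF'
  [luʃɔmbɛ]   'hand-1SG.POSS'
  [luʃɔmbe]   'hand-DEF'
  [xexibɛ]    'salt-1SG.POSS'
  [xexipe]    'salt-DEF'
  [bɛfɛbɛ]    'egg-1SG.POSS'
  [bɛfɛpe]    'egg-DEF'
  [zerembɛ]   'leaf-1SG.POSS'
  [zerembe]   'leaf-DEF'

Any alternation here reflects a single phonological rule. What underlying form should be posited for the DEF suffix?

/-pe/

The DEF morpheme has two allomorphs, [-be] and [-pe].
By contrast the 1SG.POSS suffix keeps its initial [b] throughout — that segment must be underlying.
The DEF suffix is therefore /-pe/ underlyingly, with post-nasal voicing: voiceless stops become voiced after a nasal.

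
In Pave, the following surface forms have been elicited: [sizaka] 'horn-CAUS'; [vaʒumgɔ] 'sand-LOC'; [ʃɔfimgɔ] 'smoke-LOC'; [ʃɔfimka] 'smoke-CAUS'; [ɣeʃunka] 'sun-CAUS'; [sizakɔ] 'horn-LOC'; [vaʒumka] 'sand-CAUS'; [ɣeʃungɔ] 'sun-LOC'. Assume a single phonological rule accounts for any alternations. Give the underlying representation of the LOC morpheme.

The LOC morpheme has two allomorphs, [-gɔ] and [-kɔ].
The CAUS suffix, which begins with [k], is invariant after every stem; so [k] is not altered by any rule here.
So the underlying form is /-gɔ/, and voiced stops become voiceless after a vowel.

/-gɔ/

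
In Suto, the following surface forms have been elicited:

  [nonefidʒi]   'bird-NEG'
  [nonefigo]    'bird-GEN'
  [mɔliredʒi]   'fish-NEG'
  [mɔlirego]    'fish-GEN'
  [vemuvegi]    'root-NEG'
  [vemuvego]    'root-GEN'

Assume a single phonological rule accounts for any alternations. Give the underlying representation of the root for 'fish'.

/mɔliredʒ/

The root 'fish' surfaces as [mɔliredʒi] and [mɔlirego], with a stem-final [dʒ] ~ [g] alternation.
Compare 'root', with invariant [g] in [vemuvegi] and [vemuvego]: an analysis with underlying /g/ and a rule producing [dʒ] before the NEG suffix would wrongly predict alternation here too.
Therefore /dʒ/ is basic and [g] is derived by depalatalization (palato-alveolar /dʒ/ becomes [g] when no front vowel follows).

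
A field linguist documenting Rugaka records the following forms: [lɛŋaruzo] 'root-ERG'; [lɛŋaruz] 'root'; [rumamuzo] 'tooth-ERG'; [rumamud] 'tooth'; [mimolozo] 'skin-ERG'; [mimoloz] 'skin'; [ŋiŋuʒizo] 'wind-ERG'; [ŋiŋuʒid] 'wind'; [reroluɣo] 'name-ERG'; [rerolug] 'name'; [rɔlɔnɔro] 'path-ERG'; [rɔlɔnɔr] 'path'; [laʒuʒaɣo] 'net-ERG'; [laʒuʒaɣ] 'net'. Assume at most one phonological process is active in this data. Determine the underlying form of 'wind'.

/ŋiŋuʒid/

The stem for 'wind' ends in [z] in [ŋiŋuʒizo] but [d] in [ŋiŋuʒid].
Compare 'skin', with invariant [z] in [mimolozo] and [mimoloz]: an analysis with underlying /z/ and a rule producing [d] in isolation would wrongly predict alternation here too.
Therefore /d/ is basic and [z] is derived by intervocalic spirantization (voiced stops become fricatives between vowels).
So 'wind' = /ŋiŋuʒid/.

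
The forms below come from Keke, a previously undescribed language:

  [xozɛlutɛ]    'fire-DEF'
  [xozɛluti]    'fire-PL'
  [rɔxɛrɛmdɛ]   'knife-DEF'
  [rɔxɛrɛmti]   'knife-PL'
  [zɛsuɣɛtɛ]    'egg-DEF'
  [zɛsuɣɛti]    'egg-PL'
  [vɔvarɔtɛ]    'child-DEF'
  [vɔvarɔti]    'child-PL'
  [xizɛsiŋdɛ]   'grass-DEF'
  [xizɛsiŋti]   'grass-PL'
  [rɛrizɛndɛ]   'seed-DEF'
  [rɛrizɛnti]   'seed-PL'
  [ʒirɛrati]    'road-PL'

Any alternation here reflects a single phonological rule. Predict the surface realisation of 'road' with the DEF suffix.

The DEF suffix surfaces as [-dɛ] and [-tɛ], depending on the final segment of the stem.
The PL suffix, which begins with [t], is invariant after every stem; so [t] is not altered by any rule here.
So the underlying form is /-dɛ/, and voiced stops become voiceless after a vowel.
After 'road', which ends in a vowel, the suffix surfaces as [-tɛ], giving [ʒirɛratɛ].

[ʒirɛratɛ]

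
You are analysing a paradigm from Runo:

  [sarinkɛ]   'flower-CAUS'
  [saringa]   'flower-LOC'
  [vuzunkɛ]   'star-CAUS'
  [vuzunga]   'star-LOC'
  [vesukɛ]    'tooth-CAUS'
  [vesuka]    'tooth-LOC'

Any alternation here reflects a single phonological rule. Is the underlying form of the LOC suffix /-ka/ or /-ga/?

The LOC suffix surfaces as [-ga] and [-ka], depending on the final segment of the stem.
The CAUS suffix, which begins with [k], is invariant after every stem; so [k] is not altered by any rule here.
So the underlying form is /-ga/, and voiced stops become voiceless after a vowel.

/-ga/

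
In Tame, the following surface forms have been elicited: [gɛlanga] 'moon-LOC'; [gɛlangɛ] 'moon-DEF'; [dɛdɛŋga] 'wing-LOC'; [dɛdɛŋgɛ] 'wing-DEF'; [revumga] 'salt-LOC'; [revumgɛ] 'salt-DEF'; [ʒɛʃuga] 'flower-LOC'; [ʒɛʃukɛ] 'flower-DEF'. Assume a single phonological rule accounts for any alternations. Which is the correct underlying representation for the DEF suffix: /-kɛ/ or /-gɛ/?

/-kɛ/

The DEF suffix surfaces as [-gɛ] and [-kɛ], depending on the final segment of the stem.
The LOC suffix, which begins with [g], is invariant after every stem; so [g] is not altered by any rule here.
So the underlying form is /-kɛ/, and voiceless stops become voiced after a nasal.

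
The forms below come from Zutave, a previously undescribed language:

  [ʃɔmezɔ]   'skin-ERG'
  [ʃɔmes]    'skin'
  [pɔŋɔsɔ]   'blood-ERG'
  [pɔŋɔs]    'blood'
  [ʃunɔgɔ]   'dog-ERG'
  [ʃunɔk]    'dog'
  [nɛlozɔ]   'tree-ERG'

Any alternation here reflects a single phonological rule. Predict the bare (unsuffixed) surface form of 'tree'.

[nɛlos]

The stem for 'skin' ends in [z] in [ʃɔmezɔ] but [s] in [ʃɔmes].
The stem 'blood' ([pɔŋɔsɔ], [pɔŋɔs]) shows [s] unchanged in both environments, so [s] cannot be basic with [z] derived before the ERG suffix.
The alternation reflects word-final obstruent devoicing: voiced obstruents become voiceless word-finally. /z/ is underlying.
From [nɛlozɔ] the stem 'tree' is /nɛloz/; word-finally this yields [nɛlos].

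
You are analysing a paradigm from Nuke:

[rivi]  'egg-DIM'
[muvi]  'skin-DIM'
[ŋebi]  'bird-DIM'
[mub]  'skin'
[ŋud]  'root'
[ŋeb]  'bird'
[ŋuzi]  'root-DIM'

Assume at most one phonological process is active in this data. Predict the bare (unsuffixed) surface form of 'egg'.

'skin' shows [v] ~ [b] at the end of the stem ([muvi] vs [mub]).
But 'bird' keeps [b] in both environments ([ŋebi], [ŋeb]), so there is no rule changing /b/ to [v] before the DIM suffix.
Therefore /v/ is basic and [b] is derived by word-final hardening (voiced fricatives become stops word-finally).
From [rivi] the stem 'egg' is /riv/; word-finally this yields [rib].

[rib]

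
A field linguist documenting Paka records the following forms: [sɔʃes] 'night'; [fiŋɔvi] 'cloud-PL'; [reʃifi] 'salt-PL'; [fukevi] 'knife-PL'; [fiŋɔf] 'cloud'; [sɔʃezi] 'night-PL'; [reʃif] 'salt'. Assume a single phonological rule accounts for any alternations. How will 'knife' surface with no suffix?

The stem for 'cloud' ends in [v] in [fiŋɔvi] but [f] in [fiŋɔf].
The stem 'salt' ([reʃifi], [reʃif]) shows [f] unchanged in both environments, so [f] cannot be basic with [v] derived before the PL suffix.
The underlying segment must be /v/; voiced obstruents become voiceless word-finally, yielding [f] there.
From [fukevi] the stem 'knife' is /fukev/; word-finally this yields [fukef].

[fukef]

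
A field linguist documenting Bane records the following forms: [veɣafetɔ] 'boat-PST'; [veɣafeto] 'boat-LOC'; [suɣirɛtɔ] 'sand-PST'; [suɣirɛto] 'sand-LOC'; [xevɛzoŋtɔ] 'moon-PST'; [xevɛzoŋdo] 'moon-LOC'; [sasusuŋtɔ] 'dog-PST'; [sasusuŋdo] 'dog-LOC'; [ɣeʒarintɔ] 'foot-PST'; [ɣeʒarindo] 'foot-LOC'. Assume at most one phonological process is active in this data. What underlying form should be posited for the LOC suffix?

/-do/

The LOC suffix surfaces as [-do] and [-to], depending on the final segment of the stem.
By contrast the PST suffix keeps its initial [t] throughout — that segment must be underlying.
The LOC suffix is therefore /-do/ underlyingly, with post-vocalic devoicing: voiced stops become voiceless after a vowel.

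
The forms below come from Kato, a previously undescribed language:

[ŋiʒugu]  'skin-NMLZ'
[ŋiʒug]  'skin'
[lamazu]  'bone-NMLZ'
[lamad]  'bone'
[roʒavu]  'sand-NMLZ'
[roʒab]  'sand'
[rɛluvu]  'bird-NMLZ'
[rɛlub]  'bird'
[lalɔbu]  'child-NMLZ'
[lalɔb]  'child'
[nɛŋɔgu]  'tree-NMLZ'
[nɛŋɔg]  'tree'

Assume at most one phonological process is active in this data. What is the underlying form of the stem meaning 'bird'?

The stem for 'bird' ends in [v] in [rɛluvu] but [b] in [rɛlub].
If /b/ were underlying and a rule turned it into [v] before the NMLZ suffix, 'child' would also alternate; but it has [b] in both [lalɔbu] and [lalɔb].
The alternation reflects word-final hardening: voiced fricatives become stops word-finally. /v/ is underlying.

/rɛluv/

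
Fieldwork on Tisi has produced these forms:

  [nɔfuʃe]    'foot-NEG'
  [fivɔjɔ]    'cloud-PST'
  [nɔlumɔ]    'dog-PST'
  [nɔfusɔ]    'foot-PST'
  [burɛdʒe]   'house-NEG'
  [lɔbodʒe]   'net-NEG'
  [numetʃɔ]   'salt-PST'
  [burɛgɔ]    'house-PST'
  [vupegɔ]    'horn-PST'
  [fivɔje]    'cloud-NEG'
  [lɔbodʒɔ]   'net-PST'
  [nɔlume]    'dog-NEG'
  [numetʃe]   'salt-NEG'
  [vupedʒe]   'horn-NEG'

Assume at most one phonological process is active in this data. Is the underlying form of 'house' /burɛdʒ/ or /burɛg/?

In [burɛgɔ] and [burɛdʒe] the final segment of 'house' alternates: [g] ~ [dʒ].
If /dʒ/ were underlying and a rule turned it into [g] before the PST suffix, 'net' would also alternate; but it has [dʒ] in both [lɔbodʒɔ] and [lɔbodʒe].
The underlying segment must be /g/; /g/ and /s/ become palato-alveolar [dʒ] and [ʃ] before a front vowel, yielding [dʒ] there.

/burɛg/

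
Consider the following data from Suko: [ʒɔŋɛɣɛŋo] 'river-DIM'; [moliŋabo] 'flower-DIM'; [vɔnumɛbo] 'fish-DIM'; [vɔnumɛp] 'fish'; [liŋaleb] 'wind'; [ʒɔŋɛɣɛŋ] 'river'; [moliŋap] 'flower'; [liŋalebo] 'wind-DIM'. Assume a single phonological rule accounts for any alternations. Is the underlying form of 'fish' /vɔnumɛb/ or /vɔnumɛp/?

/vɔnumɛp/

The root 'fish' surfaces as [vɔnumɛbo] and [vɔnumɛp], with a stem-final [b] ~ [p] alternation.
The stem 'wind' ([liŋalebo], [liŋaleb]) shows [b] unchanged in both environments, so [b] cannot be basic with [p] derived in isolation.
So /p/ is underlying, and a rule of intervocalic voicing — voiceless stops become voiced between vowels — gives [b].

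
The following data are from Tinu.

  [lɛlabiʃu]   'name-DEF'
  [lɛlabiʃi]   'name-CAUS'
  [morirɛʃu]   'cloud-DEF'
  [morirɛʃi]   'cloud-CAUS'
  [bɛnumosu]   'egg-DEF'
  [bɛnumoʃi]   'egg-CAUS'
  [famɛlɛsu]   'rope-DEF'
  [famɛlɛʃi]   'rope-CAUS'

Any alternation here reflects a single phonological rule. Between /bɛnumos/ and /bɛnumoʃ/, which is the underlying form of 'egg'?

/bɛnumos/

The root 'egg' surfaces as [bɛnumosu] and [bɛnumoʃi], with a stem-final [s] ~ [ʃ] alternation.
The stem 'cloud' ([morirɛʃu], [morirɛʃi]) shows [ʃ] unchanged in both environments, so [ʃ] cannot be basic with [s] derived before the DEF suffix.
Therefore /s/ is basic and [ʃ] is derived by palatalization before a front vowel (/s/ becomes palato-alveolar [ʃ] before a front vowel).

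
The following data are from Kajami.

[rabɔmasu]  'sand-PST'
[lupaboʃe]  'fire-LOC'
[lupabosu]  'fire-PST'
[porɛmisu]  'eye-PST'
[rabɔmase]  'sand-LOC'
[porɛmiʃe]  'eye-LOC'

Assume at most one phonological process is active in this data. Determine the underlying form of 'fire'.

In [lupabosu] and [lupaboʃe] the final segment of 'fire' alternates: [s] ~ [ʃ].
Compare 'sand', with invariant [s] in [rabɔmasu] and [rabɔmase]: an analysis with underlying /s/ and a rule producing [ʃ] before the LOC suffix would wrongly predict alternation here too.
The alternation reflects depalatalization: palato-alveolar /ʃ/ becomes [s] when no front vowel follows. /ʃ/ is underlying.
Hence 'fire' is /lupaboʃ/ underlyingly.

/lupaboʃ/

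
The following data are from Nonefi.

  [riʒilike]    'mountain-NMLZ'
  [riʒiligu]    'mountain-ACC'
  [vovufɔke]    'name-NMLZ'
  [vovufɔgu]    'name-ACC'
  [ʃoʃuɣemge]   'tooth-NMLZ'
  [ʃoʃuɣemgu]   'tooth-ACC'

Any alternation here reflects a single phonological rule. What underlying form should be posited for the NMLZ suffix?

/-ke/

The NMLZ suffix surfaces as [-ge] and [-ke], depending on the final segment of the stem.
The ACC suffix, which begins with [g], is invariant after every stem; so [g] is not altered by any rule here.
The NMLZ suffix is therefore /-ke/ underlyingly, with post-nasal voicing: voiceless stops become voiced after a nasal.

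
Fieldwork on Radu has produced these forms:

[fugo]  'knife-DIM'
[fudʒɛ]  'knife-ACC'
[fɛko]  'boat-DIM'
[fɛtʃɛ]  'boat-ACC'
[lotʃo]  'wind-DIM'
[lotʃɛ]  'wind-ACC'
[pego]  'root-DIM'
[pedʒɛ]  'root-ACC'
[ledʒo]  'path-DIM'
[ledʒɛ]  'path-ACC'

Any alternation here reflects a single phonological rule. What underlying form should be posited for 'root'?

In [pego] and [pedʒɛ] the final segment of 'root' alternates: [g] ~ [dʒ].
Compare 'path', with invariant [dʒ] in [ledʒo] and [ledʒɛ]: an analysis with underlying /dʒ/ and a rule producing [g] before the DIM suffix would wrongly predict alternation here too.
Therefore /g/ is basic and [dʒ] is derived by palatalization before a front vowel (/k/ and /g/ become palato-alveolar [tʃ] and [dʒ] before a front vowel).
Hence 'root' is /peg/ underlyingly.

/peg/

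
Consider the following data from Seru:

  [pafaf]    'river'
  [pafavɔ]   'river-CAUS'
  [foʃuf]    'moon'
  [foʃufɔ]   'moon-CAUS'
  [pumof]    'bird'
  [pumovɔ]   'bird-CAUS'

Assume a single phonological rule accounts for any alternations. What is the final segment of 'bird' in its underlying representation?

/v/

'bird' shows [f] ~ [v] at the end of the stem ([pumof] vs [pumovɔ]).
The stem 'moon' ([foʃuf], [foʃufɔ]) shows [f] unchanged in both environments, so [f] cannot be basic with [v] derived before the CAUS suffix.
So /v/ is underlying, and a rule of word-final obstruent devoicing — voiced obstruents become voiceless word-finally — gives [f].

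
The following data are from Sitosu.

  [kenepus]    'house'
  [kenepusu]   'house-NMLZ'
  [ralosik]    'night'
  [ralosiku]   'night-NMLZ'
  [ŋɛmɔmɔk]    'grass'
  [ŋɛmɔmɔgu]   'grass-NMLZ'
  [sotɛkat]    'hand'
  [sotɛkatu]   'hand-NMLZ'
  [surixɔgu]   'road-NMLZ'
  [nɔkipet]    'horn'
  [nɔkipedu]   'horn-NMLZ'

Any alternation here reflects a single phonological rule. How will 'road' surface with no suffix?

The stem for 'grass' ends in [k] in [ŋɛmɔmɔk] but [g] in [ŋɛmɔmɔgu].
Compare 'night', with invariant [k] in [ralosik] and [ralosiku]: an analysis with underlying /k/ and a rule producing [g] before the NMLZ suffix would wrongly predict alternation here too.
The underlying segment must be /g/; voiced obstruents become voiceless word-finally, yielding [k] there.
The one attested form of 'road', [surixɔgu], shows underlying /surixɔg/. Applying the same rule word-finally gives [surixɔk].

[surixɔk]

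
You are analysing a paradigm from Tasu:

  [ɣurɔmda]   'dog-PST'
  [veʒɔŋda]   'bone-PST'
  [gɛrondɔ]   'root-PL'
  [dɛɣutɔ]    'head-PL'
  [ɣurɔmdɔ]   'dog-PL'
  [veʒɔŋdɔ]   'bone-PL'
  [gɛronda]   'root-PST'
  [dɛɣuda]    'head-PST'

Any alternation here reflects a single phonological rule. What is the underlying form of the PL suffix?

The PL suffix surfaces as [-dɔ] and [-tɔ], depending on the final segment of the stem.
By contrast the PST suffix keeps its initial [d] throughout — that segment must be underlying.
The PL suffix is therefore /-tɔ/ underlyingly, with post-nasal voicing: voiceless stops become voiced after a nasal.

/-tɔ/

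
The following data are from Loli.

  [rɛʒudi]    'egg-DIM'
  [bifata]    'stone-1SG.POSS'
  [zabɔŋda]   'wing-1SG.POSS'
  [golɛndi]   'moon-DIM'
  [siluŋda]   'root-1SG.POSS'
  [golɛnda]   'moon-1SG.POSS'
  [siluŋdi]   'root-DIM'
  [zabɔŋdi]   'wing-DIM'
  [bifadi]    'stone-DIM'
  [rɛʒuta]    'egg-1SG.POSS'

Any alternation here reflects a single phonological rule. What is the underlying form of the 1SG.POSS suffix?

/-ta/

The 1SG.POSS suffix surfaces as [-da] and [-ta], depending on the final segment of the stem.
By contrast the DIM suffix keeps its initial [d] throughout — that segment must be underlying.
So the underlying form is /-ta/, and voiceless stops become voiced after a nasal.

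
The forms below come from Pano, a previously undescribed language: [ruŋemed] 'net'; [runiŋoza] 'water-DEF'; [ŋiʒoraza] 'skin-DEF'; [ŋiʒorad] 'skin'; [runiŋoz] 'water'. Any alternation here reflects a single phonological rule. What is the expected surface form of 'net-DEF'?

The stem for 'skin' ends in [z] in [ŋiʒoraza] but [d] in [ŋiʒorad].
Compare 'water', with invariant [z] in [runiŋoza] and [runiŋoz]: an analysis with underlying /z/ and a rule producing [d] in isolation would wrongly predict alternation here too.
The alternation reflects intervocalic spirantization: voiced stops become fricatives between vowels. /d/ is underlying.
The one attested form of 'net', [ruŋemed], shows underlying /ruŋemed/. Applying the same rule between vowels gives [ruŋemeza].

[ruŋemeza]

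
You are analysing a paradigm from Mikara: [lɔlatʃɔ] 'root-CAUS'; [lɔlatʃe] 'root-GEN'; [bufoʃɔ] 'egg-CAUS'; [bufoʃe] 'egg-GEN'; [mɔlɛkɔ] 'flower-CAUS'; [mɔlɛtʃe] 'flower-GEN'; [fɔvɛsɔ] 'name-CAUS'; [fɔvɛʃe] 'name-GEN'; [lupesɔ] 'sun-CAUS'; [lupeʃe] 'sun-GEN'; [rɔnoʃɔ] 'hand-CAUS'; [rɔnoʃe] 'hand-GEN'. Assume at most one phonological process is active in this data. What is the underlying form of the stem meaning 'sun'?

The root 'sun' surfaces as [lupesɔ] and [lupeʃe], with a stem-final [s] ~ [ʃ] alternation.
Compare 'hand', with invariant [ʃ] in [rɔnoʃɔ] and [rɔnoʃe]: an analysis with underlying /ʃ/ and a rule producing [s] before the CAUS suffix would wrongly predict alternation here too.
The alternation reflects palatalization before a front vowel: /k/ and /s/ become palato-alveolar [tʃ] and [ʃ] before a front vowel. /s/ is underlying.

/lupes/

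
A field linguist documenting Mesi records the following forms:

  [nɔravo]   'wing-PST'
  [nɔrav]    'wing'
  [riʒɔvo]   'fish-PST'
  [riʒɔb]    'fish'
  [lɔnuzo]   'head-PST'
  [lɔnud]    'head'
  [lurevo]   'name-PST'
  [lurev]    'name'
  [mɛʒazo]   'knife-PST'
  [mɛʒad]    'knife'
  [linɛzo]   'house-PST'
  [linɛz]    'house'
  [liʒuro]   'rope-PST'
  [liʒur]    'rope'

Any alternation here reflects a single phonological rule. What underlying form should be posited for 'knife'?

/mɛʒad/

The root 'knife' surfaces as [mɛʒazo] and [mɛʒad], with a stem-final [z] ~ [d] alternation.
If /z/ were underlying and a rule turned it into [d] in isolation, 'house' would also alternate; but it has [z] in both [linɛzo] and [linɛz].
The underlying segment must be /d/; voiced stops become fricatives between vowels, yielding [z] there.
So 'knife' = /mɛʒad/.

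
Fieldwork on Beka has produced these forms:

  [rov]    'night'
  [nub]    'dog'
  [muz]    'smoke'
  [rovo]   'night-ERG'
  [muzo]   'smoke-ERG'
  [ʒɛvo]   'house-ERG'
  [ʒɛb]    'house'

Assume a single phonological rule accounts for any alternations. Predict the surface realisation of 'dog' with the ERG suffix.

In [ʒɛvo] and [ʒɛb] the final segment of 'house' alternates: [v] ~ [b].
If /v/ were underlying and a rule turned it into [b] in isolation, 'night' would also alternate; but it has [v] in both [rovo] and [rov].
The alternation reflects intervocalic spirantization: voiced stops become fricatives between vowels. /b/ is underlying.
The one attested form of 'dog', [nub], shows underlying /nub/. Applying the same rule between vowels gives [nuvo].

[nuvo]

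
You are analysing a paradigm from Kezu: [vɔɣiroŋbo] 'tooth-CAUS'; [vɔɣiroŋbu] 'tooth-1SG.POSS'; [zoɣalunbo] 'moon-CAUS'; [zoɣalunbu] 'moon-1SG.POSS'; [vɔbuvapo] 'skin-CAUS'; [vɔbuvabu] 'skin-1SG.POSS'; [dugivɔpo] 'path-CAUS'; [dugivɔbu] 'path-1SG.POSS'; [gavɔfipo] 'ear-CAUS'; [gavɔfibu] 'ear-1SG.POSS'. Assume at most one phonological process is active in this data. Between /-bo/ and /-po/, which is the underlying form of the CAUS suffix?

The CAUS suffix surfaces as [-bo] and [-po], depending on the final segment of the stem.
The 1SG.POSS suffix, which begins with [b], is invariant after every stem; so [b] is not altered by any rule here.
The CAUS suffix is therefore /-po/ underlyingly, with post-nasal voicing: voiceless stops become voiced after a nasal.

/-po/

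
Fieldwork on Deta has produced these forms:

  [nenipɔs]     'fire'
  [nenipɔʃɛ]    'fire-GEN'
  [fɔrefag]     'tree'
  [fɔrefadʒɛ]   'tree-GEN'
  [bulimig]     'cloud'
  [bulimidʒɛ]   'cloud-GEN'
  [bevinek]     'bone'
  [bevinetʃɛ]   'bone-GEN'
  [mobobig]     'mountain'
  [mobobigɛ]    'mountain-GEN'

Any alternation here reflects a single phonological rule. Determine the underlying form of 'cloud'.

In [bulimig] and [bulimidʒɛ] the final segment of 'cloud' alternates: [g] ~ [dʒ].
If /g/ were underlying and a rule turned it into [dʒ] before the GEN suffix, 'mountain' would also alternate; but it has [g] in both [mobobig] and [mobobigɛ].
So /dʒ/ is underlying, and a rule of depalatalization — palato-alveolar /tʃ/, /dʒ/ and /ʃ/ become [k], [g] and [s] when no front vowel follows — gives [g].

/bulimidʒ/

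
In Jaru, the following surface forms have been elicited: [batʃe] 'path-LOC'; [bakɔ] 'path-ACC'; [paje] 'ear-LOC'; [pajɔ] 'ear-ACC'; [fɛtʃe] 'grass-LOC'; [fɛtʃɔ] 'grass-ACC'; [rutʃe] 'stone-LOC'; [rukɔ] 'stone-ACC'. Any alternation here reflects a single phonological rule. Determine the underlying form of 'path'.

/bak/

The stem for 'path' ends in [tʃ] in [batʃe] but [k] in [bakɔ].
The stem 'grass' ([fɛtʃe], [fɛtʃɔ]) shows [tʃ] unchanged in both environments, so [tʃ] cannot be basic with [k] derived before the ACC suffix.
So /k/ is underlying, and a rule of palatalization before a front vowel — /k/ becomes palato-alveolar [tʃ] before a front vowel — gives [tʃ].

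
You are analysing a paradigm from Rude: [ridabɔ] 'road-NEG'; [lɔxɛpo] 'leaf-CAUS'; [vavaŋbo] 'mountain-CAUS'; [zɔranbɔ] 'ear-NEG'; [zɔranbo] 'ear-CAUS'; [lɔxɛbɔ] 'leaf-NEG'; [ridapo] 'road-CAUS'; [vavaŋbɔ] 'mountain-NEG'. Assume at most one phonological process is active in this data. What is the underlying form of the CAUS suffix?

The CAUS suffix surfaces as [-bo] and [-po], depending on the final segment of the stem.
By contrast the NEG suffix keeps its initial [b] throughout — that segment must be underlying.
The CAUS suffix is therefore /-po/ underlyingly, with post-nasal voicing: voiceless stops become voiced after a nasal.

/-po/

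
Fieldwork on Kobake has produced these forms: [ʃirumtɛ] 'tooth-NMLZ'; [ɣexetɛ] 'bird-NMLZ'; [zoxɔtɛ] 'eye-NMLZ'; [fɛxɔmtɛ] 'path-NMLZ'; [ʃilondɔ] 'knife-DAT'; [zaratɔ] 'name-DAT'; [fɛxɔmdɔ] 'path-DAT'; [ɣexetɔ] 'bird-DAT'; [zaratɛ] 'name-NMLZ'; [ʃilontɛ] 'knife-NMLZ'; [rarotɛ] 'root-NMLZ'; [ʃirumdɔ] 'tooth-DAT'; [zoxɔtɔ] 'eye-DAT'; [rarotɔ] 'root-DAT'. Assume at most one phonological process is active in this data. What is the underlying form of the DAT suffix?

The DAT morpheme has two allomorphs, [-dɔ] and [-tɔ].
By contrast the NMLZ suffix keeps its initial [t] throughout — that segment must be underlying.
The DAT suffix is therefore /-dɔ/ underlyingly, with post-vocalic devoicing: voiced stops become voiceless after a vowel.

/-dɔ/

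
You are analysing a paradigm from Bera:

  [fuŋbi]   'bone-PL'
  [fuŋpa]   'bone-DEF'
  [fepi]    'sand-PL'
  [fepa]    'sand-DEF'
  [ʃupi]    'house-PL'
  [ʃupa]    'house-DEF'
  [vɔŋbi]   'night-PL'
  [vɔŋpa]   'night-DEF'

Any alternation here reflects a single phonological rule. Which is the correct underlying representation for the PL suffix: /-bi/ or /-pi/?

/-bi/

The PL morpheme has two allomorphs, [-bi] and [-pi].
The DEF suffix, which begins with [p], is invariant after every stem; so [p] is not altered by any rule here.
The PL suffix is therefore /-bi/ underlyingly, with post-vocalic devoicing: voiced stops become voiceless after a vowel.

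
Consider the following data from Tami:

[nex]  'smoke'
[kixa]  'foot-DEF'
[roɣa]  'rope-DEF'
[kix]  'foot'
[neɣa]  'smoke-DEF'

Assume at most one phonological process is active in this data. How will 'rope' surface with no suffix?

The root 'smoke' surfaces as [nex] and [neɣa], with a stem-final [x] ~ [ɣ] alternation.
But 'foot' keeps [x] in both environments ([kix], [kixa]), so there is no rule changing /x/ to [ɣ] before the DEF suffix.
The alternation reflects word-final obstruent devoicing: voiced obstruents become voiceless word-finally. /ɣ/ is underlying.
The one attested form of 'rope', [roɣa], shows underlying /roɣ/. Applying the same rule word-finally gives [rox].

[rox]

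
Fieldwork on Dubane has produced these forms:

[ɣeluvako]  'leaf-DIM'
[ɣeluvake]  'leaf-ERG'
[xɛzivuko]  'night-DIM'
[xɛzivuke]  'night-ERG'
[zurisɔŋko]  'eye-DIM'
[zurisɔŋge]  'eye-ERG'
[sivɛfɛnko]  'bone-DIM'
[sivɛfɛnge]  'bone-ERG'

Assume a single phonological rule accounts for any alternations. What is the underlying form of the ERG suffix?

The ERG morpheme has two allomorphs, [-ge] and [-ke].
The DIM suffix, which begins with [k], is invariant after every stem; so [k] is not altered by any rule here.
The ERG suffix is therefore /-ge/ underlyingly, with post-vocalic devoicing: voiced stops become voiceless after a vowel.

/-ge/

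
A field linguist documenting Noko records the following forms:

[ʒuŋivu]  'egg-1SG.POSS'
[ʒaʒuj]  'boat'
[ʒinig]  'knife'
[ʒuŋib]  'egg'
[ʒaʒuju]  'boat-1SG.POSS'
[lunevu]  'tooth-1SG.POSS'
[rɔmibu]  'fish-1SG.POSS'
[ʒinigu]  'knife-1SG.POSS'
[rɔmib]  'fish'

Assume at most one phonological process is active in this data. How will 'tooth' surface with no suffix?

[luneb]

'egg' shows [v] ~ [b] at the end of the stem ([ʒuŋivu] vs [ʒuŋib]).
Compare 'fish', with invariant [b] in [rɔmibu] and [rɔmib]: an analysis with underlying /b/ and a rule producing [v] before the 1SG.POSS suffix would wrongly predict alternation here too.
So /v/ is underlying, and a rule of word-final hardening — voiced fricatives become stops word-finally — gives [b].
The one attested form of 'tooth', [lunevu], shows underlying /lunev/. Applying the same rule word-finally gives [luneb].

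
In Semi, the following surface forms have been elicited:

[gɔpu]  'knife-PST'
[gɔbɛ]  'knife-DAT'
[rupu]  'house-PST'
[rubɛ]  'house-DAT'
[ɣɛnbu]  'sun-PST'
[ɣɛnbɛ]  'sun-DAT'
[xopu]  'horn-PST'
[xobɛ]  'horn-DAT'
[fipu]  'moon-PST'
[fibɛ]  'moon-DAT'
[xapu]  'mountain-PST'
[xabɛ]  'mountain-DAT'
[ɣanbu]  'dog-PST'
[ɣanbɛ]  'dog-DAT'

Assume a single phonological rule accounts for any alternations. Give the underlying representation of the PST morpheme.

/-pu/

The PST suffix surfaces as [-bu] and [-pu], depending on the final segment of the stem.
By contrast the DAT suffix keeps its initial [b] throughout — that segment must be underlying.
The PST suffix is therefore /-pu/ underlyingly, with post-nasal voicing: voiceless stops become voiced after a nasal.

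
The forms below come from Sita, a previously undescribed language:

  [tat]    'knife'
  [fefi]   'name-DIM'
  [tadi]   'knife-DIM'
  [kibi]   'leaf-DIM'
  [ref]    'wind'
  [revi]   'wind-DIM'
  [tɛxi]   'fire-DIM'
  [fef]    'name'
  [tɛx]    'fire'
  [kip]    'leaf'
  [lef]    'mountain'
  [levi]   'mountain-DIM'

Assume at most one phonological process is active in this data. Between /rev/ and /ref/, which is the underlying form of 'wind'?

In [revi] and [ref] the final segment of 'wind' alternates: [v] ~ [f].
If /f/ were underlying and a rule turned it into [v] before the DIM suffix, 'name' would also alternate; but it has [f] in both [fefi] and [fef].
The underlying segment must be /v/; voiced obstruents become voiceless word-finally, yielding [f] there.

/rev/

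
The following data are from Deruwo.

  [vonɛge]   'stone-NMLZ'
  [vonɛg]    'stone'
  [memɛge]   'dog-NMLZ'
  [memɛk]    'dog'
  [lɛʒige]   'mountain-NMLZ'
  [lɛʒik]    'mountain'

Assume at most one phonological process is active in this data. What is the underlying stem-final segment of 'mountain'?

The root 'mountain' surfaces as [lɛʒige] and [lɛʒik], with a stem-final [g] ~ [k] alternation.
The stem 'stone' ([vonɛge], [vonɛg]) shows [g] unchanged in both environments, so [g] cannot be basic with [k] derived in isolation.
So /k/ is underlying, and a rule of intervocalic voicing — voiceless stops become voiced between vowels — gives [g].

/k/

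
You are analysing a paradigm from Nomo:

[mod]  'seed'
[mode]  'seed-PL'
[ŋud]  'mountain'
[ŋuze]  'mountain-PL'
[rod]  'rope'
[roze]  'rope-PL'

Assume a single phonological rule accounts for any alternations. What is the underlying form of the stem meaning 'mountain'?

/ŋuz/

The stem for 'mountain' ends in [d] in [ŋud] but [z] in [ŋuze].
The stem 'seed' ([mod], [mode]) shows [d] unchanged in both environments, so [d] cannot be basic with [z] derived before the PL suffix.
The alternation reflects word-final hardening: voiced fricatives become stops word-finally. /z/ is underlying.
The underlying form of 'mountain' is therefore /ŋuz/.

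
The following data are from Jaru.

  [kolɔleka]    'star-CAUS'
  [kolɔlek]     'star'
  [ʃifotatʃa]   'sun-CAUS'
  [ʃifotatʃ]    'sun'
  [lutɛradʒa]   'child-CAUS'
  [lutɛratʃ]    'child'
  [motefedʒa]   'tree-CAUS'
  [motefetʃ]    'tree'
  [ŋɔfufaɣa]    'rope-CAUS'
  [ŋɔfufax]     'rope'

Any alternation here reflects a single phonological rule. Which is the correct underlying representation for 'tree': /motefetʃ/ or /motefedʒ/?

/motefedʒ/

The root 'tree' surfaces as [motefedʒa] and [motefetʃ], with a stem-final [dʒ] ~ [tʃ] alternation.
Compare 'sun', with invariant [tʃ] in [ʃifotatʃa] and [ʃifotatʃ]: an analysis with underlying /tʃ/ and a rule producing [dʒ] before the CAUS suffix would wrongly predict alternation here too.
The alternation reflects word-final obstruent devoicing: voiced obstruents become voiceless word-finally. /dʒ/ is underlying.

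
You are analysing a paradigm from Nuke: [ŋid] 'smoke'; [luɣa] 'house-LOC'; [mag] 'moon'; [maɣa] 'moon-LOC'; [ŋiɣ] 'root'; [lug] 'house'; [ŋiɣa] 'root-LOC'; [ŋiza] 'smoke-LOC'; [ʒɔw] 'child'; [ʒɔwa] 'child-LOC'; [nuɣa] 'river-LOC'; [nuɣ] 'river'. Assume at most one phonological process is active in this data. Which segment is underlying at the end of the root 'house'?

The stem for 'house' ends in [g] in [lug] but [ɣ] in [luɣa].
If /ɣ/ were underlying and a rule turned it into [g] in isolation, 'root' would also alternate; but it has [ɣ] in both [ŋiɣ] and [ŋiɣa].
The underlying segment must be /g/; voiced stops become fricatives between vowels, yielding [ɣ] there.

/g/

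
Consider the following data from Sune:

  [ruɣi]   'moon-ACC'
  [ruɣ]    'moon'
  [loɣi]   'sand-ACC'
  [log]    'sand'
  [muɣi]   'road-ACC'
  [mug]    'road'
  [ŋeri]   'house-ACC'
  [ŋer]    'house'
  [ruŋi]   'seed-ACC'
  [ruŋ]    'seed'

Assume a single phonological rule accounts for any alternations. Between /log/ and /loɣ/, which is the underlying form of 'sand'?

/log/

'sand' shows [ɣ] ~ [g] at the end of the stem ([loɣi] vs [log]).
Compare 'moon', with invariant [ɣ] in [ruɣi] and [ruɣ]: an analysis with underlying /ɣ/ and a rule producing [g] in isolation would wrongly predict alternation here too.
So /g/ is underlying, and a rule of intervocalic spirantization — voiced stops become fricatives between vowels — gives [ɣ].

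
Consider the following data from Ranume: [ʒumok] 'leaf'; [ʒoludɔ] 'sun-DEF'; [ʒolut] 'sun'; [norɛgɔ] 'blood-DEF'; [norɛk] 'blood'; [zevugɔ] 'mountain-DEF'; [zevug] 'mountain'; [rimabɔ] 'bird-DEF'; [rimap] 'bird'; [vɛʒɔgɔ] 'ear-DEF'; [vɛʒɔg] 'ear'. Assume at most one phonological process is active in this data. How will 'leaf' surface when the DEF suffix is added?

[ʒumogɔ]

The stem for 'blood' ends in [g] in [norɛgɔ] but [k] in [norɛk].
If /g/ were underlying and a rule turned it into [k] in isolation, 'ear' would also alternate; but it has [g] in both [vɛʒɔgɔ] and [vɛʒɔg].
The alternation reflects intervocalic voicing: voiceless stops become voiced between vowels. /k/ is underlying.
From [ʒumok] the stem 'leaf' is /ʒumok/; between vowels this yields [ʒumogɔ].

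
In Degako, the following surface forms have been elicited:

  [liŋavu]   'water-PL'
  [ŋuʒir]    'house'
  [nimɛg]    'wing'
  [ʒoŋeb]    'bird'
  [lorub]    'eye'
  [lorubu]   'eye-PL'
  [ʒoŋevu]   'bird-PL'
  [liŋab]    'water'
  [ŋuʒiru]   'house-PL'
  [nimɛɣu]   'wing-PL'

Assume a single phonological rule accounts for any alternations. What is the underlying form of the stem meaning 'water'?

In [liŋavu] and [liŋab] the final segment of 'water' alternates: [v] ~ [b].
If /b/ were underlying and a rule turned it into [v] before the PL suffix, 'eye' would also alternate; but it has [b] in both [lorubu] and [lorub].
The underlying segment must be /v/; voiced fricatives become stops word-finally, yielding [b] there.
So 'water' = /liŋav/.

/liŋav/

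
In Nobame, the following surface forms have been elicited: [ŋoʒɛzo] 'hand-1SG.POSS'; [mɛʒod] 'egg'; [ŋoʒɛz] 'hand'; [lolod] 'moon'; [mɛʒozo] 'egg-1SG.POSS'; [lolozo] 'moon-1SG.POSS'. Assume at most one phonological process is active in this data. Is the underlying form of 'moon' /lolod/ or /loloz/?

/lolod/

The root 'moon' surfaces as [lolozo] and [lolod], with a stem-final [z] ~ [d] alternation.
Compare 'hand', with invariant [z] in [ŋoʒɛzo] and [ŋoʒɛz]: an analysis with underlying /z/ and a rule producing [d] in isolation would wrongly predict alternation here too.
So /d/ is underlying, and a rule of intervocalic spirantization — voiced stops become fricatives between vowels — gives [z].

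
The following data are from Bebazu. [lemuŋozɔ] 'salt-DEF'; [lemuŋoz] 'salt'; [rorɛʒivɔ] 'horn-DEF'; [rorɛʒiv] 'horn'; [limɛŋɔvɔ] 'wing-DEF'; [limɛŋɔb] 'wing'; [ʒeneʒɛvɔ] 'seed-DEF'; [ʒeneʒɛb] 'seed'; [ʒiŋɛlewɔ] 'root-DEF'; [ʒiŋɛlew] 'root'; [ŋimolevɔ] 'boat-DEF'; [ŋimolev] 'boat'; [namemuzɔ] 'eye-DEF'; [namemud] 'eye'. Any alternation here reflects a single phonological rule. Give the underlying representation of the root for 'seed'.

'seed' shows [v] ~ [b] at the end of the stem ([ʒeneʒɛvɔ] vs [ʒeneʒɛb]).
If /v/ were underlying and a rule turned it into [b] in isolation, 'horn' would also alternate; but it has [v] in both [rorɛʒivɔ] and [rorɛʒiv].
The underlying segment must be /b/; voiced stops become fricatives between vowels, yielding [v] there.

/ʒeneʒɛb/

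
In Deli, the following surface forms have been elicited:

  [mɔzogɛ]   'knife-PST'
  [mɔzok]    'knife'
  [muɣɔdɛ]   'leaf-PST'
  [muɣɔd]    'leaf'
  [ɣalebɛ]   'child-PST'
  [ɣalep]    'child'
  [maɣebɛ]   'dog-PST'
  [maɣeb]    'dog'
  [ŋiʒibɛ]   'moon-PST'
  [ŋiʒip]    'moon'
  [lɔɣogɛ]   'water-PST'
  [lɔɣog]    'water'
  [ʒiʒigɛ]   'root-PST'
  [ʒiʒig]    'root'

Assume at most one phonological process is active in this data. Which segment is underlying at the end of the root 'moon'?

The stem for 'moon' ends in [b] in [ŋiʒibɛ] but [p] in [ŋiʒip].
If /b/ were underlying and a rule turned it into [p] in isolation, 'dog' would also alternate; but it has [b] in both [maɣebɛ] and [maɣeb].
The underlying segment must be /p/; voiceless stops become voiced between vowels, yielding [b] there.

/p/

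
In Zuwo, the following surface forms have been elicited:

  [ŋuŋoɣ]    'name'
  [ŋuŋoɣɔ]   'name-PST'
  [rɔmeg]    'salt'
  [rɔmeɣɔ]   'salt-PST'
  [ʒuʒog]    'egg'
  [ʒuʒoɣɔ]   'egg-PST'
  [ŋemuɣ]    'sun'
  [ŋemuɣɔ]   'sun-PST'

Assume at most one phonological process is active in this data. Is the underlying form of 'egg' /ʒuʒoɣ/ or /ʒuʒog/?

In [ʒuʒog] and [ʒuʒoɣɔ] the final segment of 'egg' alternates: [g] ~ [ɣ].
The stem 'name' ([ŋuŋoɣ], [ŋuŋoɣɔ]) shows [ɣ] unchanged in both environments, so [ɣ] cannot be basic with [g] derived in isolation.
The underlying segment must be /g/; voiced stops become fricatives between vowels, yielding [ɣ] there.

/ʒuʒog/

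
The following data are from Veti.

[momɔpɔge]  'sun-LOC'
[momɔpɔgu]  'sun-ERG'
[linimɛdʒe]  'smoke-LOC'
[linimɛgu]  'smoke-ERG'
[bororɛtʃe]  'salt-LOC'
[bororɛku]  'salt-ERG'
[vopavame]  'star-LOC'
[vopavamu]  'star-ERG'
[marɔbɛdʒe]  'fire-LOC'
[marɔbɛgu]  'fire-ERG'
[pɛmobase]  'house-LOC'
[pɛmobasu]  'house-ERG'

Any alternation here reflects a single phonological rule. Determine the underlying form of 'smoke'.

/linimɛdʒ/

The stem for 'smoke' ends in [dʒ] in [linimɛdʒe] but [g] in [linimɛgu].
If /g/ were underlying and a rule turned it into [dʒ] before the LOC suffix, 'sun' would also alternate; but it has [g] in both [momɔpɔge] and [momɔpɔgu].
The underlying segment must be /dʒ/; palato-alveolar /tʃ/ and /dʒ/ become [k] and [g] when no front vowel follows, yielding [g] there.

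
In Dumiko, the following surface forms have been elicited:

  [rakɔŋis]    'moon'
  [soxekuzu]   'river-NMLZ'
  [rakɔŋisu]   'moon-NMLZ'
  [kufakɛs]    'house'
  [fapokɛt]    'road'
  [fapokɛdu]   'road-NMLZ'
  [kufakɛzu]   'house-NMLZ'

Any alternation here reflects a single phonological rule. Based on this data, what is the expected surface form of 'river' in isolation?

The stem for 'house' ends in [s] in [kufakɛs] but [z] in [kufakɛzu].
If /s/ were underlying and a rule turned it into [z] before the NMLZ suffix, 'moon' would also alternate; but it has [s] in both [rakɔŋis] and [rakɔŋisu].
So /z/ is underlying, and a rule of word-final obstruent devoicing — voiced obstruents become voiceless word-finally — gives [s].
The one attested form of 'river', [soxekuzu], shows underlying /soxekuz/. Applying the same rule word-finally gives [soxekus].

[soxekus]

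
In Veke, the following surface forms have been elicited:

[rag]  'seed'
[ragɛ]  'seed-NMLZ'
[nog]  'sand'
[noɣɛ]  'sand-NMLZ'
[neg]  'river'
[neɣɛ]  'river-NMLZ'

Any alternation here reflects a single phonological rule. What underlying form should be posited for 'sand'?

The stem for 'sand' ends in [g] in [nog] but [ɣ] in [noɣɛ].
Compare 'seed', with invariant [g] in [rag] and [ragɛ]: an analysis with underlying /g/ and a rule producing [ɣ] before the NMLZ suffix would wrongly predict alternation here too.
Therefore /ɣ/ is basic and [g] is derived by word-final hardening (voiced fricatives become stops word-finally).
Hence 'sand' is /noɣ/ underlyingly.

/noɣ/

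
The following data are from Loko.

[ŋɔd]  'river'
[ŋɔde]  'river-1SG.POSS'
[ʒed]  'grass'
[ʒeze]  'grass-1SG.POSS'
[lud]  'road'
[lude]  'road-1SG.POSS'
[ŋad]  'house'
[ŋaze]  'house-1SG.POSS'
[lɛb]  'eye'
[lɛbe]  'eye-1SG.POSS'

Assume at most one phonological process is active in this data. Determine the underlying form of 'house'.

/ŋaz/

In [ŋad] and [ŋaze] the final segment of 'house' alternates: [d] ~ [z].
If /d/ were underlying and a rule turned it into [z] before the 1SG.POSS suffix, 'river' would also alternate; but it has [d] in both [ŋɔd] and [ŋɔde].
The alternation reflects word-final hardening: voiced fricatives become stops word-finally. /z/ is underlying.
So 'house' = /ŋaz/.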